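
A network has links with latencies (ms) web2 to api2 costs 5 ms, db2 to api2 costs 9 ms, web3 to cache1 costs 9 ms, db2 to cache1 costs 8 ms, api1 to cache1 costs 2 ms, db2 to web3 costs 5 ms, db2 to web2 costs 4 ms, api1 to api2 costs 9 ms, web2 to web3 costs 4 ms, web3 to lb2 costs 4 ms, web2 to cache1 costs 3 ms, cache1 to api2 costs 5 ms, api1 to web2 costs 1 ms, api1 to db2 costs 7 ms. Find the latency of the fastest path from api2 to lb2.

13

Checking several routes:
api2 - web2 - web3 - lb2: 5 + 4 + 4 = 13
api2 - cache1 - web2 - web3 - lb2: 5 + 3 + 4 + 4 = 16
api2 - cache1 - api1 - web2 - web3 - lb2: 5 + 2 + 1 + 4 + 4 = 16
Best route has total 13 ms.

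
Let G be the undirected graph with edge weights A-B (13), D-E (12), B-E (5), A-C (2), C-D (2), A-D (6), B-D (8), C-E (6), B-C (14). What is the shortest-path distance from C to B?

10

A few of the C→B routes:
C → A → D → B: 2 + 6 + 8 = 16
C → A → B: 2 + 13 = 15
C → B: 14
C → D → B: 2 + 8 = 10
C → D → E → B: 2 + 12 + 5 = 19
C → E → B: 6 + 5 = 11
Shortest: 10.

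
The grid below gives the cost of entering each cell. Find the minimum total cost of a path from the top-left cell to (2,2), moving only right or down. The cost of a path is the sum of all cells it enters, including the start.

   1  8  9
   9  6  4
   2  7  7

Best path: r0c0 r0c1 r1c1 r1c2 r2c2
Cost: 1 + 8 + 6 + 4 + 7 = 26
For comparison, the top-then-right route costs 29.

26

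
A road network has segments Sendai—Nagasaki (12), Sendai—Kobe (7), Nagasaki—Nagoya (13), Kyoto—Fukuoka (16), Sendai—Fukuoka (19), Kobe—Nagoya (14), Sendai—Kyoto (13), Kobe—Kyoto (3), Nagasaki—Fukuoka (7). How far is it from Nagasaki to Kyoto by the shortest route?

Checking several routes:
Nagasaki→Sendai→Kobe→Kyoto: 12 + 7 + 3 = 22
Nagasaki→Fukuoka→Kyoto: 7 + 16 = 23
Nagasaki→Sendai→Kyoto: 12 + 13 = 25
Nagasaki→Nagoya→Kobe→Kyoto: 13 + 14 + 3 = 30
Best route has total 22.

22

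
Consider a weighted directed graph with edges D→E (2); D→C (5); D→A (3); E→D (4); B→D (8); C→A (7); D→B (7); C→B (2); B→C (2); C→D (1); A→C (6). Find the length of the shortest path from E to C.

9

Routes from E to C:
E→D→B→C: 4 + 7 + 2 = 13
E→D→A→C: 4 + 3 + 6 = 13
E→D→C: 4 + 5 = 9
The minimum is 9.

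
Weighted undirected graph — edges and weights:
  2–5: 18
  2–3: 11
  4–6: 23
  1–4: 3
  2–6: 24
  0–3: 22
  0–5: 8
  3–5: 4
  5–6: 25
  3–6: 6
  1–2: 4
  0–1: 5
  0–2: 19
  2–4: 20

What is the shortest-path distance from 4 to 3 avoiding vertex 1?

29

Comparing a few candidate routes:
4 → 2 → 3: 20 + 11 = 31
4 → 6 → 3: 23 + 6 = 29
4 → 2 → 5 → 3: 20 + 18 + 4 = 42
Best route has total 29.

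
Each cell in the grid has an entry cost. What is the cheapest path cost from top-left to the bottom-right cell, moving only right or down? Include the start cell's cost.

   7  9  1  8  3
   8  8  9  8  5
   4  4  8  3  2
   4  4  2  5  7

Take [0,0] → [1,0] → [2,0] → [2,1] → [3,1] → [3,2] → [3,3] → [3,4] for a total of 7 + 8 + 4 + 4 + 4 + 2 + 5 + 7 = 41.
For comparison, the top-then-right route costs 42.

41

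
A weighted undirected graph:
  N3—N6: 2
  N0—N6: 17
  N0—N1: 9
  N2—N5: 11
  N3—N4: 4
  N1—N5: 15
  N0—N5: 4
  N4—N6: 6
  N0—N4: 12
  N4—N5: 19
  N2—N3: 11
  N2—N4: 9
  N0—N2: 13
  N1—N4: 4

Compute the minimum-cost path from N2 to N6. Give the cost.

13

A few of the N2→N6 routes:
N2 → N4 → N3 → N6: 9 + 4 + 2 = 15
N2 → N4 → N6: 9 + 6 = 15
N2 → N3 → N6: 11 + 2 = 13
Shortest: 13.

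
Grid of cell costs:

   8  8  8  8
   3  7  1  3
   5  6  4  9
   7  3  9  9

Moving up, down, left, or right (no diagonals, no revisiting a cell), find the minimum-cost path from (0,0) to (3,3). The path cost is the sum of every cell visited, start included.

One optimal route is r0c0 r1c0 r1c1 r1c2 r1c3 r2c3 r3c3.
Its cost is 8 + 3 + 7 + 1 + 3 + 9 + 9 = 40.

40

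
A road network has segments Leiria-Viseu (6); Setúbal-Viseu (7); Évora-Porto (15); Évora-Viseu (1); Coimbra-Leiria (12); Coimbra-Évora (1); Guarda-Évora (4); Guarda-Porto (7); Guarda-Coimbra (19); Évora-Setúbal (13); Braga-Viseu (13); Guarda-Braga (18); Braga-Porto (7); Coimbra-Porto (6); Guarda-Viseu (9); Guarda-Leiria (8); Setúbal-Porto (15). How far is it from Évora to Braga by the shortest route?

14

Comparing a few candidate routes:
Évora → Guarda → Porto → Braga: 4 + 7 + 7 = 18
Évora → Coimbra → Porto → Braga: 1 + 6 + 7 = 14
Évora → Viseu → Braga: 1 + 13 = 14
The minimum is 14.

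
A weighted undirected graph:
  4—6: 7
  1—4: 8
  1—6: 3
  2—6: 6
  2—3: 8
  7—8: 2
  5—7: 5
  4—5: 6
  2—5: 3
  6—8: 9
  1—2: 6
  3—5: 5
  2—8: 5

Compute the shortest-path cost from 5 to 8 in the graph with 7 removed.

8

Comparing a few candidate routes:
5 → 3 → 2 → 8: 5 + 8 + 5 = 18
5 → 2 → 8: 3 + 5 = 8
5 → 2 → 6 → 8: 3 + 6 + 9 = 18
Best route has total 8.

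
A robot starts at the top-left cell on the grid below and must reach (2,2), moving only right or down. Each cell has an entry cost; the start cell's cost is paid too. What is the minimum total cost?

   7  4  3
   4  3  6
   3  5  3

22

Cheapest: [0,0] [0,1] [1,1] [2,1] [2,2]
  7 + 4 + 3 + 5 + 3 = 22
For comparison, the top-then-right route costs 23.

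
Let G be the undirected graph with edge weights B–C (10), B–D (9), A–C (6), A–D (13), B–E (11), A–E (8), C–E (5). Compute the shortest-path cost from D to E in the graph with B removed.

21

Candidate routes:
D → A → E: 13 + 8 = 21
D → A → C → E: 13 + 6 + 5 = 24
Best route has total 21.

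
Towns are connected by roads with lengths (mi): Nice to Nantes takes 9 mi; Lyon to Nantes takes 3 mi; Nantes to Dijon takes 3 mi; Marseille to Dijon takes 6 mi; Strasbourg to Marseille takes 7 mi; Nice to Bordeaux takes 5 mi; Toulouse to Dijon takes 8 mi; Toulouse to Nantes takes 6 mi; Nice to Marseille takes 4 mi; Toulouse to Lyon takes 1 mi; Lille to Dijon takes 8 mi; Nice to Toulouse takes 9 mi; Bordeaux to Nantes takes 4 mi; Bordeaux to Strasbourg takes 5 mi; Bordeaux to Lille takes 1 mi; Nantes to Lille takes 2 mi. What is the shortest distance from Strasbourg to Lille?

6

Checking several routes:
Strasbourg-Bordeaux-Nice-Nantes-Lille: 5 + 5 + 9 + 2 = 21
Strasbourg-Marseille-Nice-Bordeaux-Lille: 7 + 4 + 5 + 1 = 17
Strasbourg-Marseille-Dijon-Nantes-Lille: 7 + 6 + 3 + 2 = 18
Strasbourg-Bordeaux-Nantes-Dijon-Lille: 5 + 4 + 3 + 8 = 20
Strasbourg-Bordeaux-Nantes-Lille: 5 + 4 + 2 = 11
Strasbourg-Bordeaux-Lille: 5 + 1 = 6
Best route has total 6 mi.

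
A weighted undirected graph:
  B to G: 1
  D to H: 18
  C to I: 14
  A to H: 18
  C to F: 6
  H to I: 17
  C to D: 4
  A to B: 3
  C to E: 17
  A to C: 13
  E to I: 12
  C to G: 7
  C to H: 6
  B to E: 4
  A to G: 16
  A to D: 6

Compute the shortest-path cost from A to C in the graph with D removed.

11

Checking several routes:
A→C: 13
A→B→G→C: 3 + 1 + 7 = 11
A→G→C: 16 + 7 = 23
The minimum is 11.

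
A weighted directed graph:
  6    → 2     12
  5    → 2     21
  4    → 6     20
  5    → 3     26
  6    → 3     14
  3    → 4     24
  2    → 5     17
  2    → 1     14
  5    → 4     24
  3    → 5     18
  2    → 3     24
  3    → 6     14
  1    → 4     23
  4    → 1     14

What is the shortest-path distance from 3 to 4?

24

Some routes from 3 to 4:
3 → 4: 24
3 → 6 → 2 → 1 → 4: 14 + 12 + 14 + 23 = 63
3 → 5 → 4: 18 + 24 = 42
The minimum is 24.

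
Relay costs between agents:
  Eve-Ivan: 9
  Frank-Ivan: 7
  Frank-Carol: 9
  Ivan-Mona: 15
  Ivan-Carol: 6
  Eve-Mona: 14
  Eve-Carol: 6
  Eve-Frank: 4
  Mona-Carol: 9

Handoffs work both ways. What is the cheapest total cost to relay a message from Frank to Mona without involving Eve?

Candidate routes:
Frank→Ivan→Mona: 7 + 15 = 22
Frank→Ivan→Carol→Mona: 7 + 6 + 9 = 22
Frank→Carol→Ivan→Mona: 9 + 6 + 15 = 30
Frank→Carol→Mona: 9 + 9 = 18
Shortest: 18.

18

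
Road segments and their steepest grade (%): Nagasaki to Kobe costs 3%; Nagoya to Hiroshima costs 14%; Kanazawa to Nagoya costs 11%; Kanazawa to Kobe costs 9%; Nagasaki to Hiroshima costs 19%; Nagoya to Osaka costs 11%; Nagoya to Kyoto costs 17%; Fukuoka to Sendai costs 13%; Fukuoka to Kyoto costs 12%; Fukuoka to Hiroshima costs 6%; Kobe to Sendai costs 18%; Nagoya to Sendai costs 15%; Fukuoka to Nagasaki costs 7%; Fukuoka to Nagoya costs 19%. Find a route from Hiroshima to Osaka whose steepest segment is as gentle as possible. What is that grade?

11

Some routes from Hiroshima to Osaka:
Hiroshima -> Nagoya -> Osaka: max(14, 11) = 14
Hiroshima -> Fukuoka -> Sendai -> Nagoya -> Osaka: max(6, 13, 15, 11) = 15
Hiroshima -> Fukuoka -> Nagasaki -> Kobe -> Kanazawa -> Nagoya -> Osaka: max(6, 7, 3, 9, 11, 11) = 11
Best route has worst link 11%.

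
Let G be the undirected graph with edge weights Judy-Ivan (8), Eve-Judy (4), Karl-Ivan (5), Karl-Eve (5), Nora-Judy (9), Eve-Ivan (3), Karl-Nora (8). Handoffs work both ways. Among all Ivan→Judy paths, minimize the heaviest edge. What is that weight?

4

Paths from Ivan to Judy:
Ivan → Karl → Nora → Judy: max(5, 8, 9) = 9
Ivan → Karl → Eve → Judy: max(5, 5, 4) = 5
Ivan → Eve → Judy: max(3, 4) = 4
Ivan → Judy: max(8) = 8
Ivan → Eve → Karl → Nora → Judy: max(3, 5, 8, 9) = 9
Smallest bottleneck: 4.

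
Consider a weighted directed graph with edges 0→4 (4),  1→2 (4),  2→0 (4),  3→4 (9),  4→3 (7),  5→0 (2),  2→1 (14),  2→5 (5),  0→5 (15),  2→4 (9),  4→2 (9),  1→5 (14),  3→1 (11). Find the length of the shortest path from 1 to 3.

Paths from 1 to 3:
1-5-0-4-3: 14 + 2 + 4 + 7 = 27
1-2-5-0-4-3: 4 + 5 + 2 + 4 + 7 = 22
1-2-0-4-3: 4 + 4 + 4 + 7 = 19
1-2-4-3: 4 + 9 + 7 = 20
Shortest: 19.

19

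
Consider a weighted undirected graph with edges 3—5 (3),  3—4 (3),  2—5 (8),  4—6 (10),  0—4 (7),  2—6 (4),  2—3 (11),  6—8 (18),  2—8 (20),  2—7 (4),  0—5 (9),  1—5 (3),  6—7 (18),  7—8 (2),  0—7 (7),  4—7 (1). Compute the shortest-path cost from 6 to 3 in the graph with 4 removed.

Checking several routes:
6→2→7→0→5→3: 4 + 4 + 7 + 9 + 3 = 27
6→2→5→3: 4 + 8 + 3 = 15
6→2→3: 4 + 11 = 15
The minimum is 15.

15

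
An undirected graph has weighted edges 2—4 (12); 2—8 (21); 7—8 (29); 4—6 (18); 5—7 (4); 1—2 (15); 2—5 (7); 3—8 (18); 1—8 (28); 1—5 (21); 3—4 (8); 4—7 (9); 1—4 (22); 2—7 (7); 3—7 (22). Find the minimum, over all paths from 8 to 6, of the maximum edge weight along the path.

18

Comparing a few candidate routes:
8 - 2 - 7 - 4 - 6: max(21, 7, 9, 18) = 21
8 - 3 - 4 - 6: max(18, 8, 18) = 18
8 - 2 - 5 - 7 - 4 - 6: max(21, 7, 4, 9, 18) = 21
The minimum achievable maximum is 18.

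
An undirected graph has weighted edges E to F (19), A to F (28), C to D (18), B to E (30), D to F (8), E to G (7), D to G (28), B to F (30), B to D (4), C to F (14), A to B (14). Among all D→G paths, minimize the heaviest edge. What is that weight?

19

Checking several routes:
D → F → B → E → G: max(8, 30, 30, 7) = 30
D → C → F → E → G: max(18, 14, 19, 7) = 19
D → F → E → G: max(8, 19, 7) = 19
D → F → A → B → E → G: max(8, 28, 14, 30, 7) = 30
D → G: max(28) = 28
D → B → A → F → E → G: max(4, 14, 28, 19, 7) = 28
The minimum achievable maximum is 19.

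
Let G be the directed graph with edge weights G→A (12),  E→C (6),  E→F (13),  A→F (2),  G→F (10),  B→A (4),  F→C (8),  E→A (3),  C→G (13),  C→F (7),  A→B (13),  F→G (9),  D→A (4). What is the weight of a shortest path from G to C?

Candidate routes:
G -> F -> C: 10 + 8 = 18
G -> A -> F -> C: 12 + 2 + 8 = 22
Best route has total 18.

18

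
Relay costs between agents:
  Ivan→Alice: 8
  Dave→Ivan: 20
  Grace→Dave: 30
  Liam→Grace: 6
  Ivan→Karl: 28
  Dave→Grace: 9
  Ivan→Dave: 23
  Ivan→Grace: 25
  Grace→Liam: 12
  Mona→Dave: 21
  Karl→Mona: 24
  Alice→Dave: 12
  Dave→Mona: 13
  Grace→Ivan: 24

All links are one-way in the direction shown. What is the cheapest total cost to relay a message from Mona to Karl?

Routes from Mona to Karl:
Mona-Dave-Grace-Ivan-Karl: 21 + 9 + 24 + 28 = 82
Mona-Dave-Ivan-Karl: 21 + 20 + 28 = 69
The minimum is 69.

69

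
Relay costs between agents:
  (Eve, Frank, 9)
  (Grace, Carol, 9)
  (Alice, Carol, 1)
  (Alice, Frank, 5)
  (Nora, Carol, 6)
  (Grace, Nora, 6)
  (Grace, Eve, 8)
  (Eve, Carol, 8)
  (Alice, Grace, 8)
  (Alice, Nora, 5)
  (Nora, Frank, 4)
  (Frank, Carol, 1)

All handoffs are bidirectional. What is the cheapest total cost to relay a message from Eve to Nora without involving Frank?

Some routes from Eve to Nora avoiding Frank:
Eve-Grace-Carol-Alice-Nora: 8 + 9 + 1 + 5 = 23
Eve-Grace-Nora: 8 + 6 = 14
Eve-Grace-Carol-Nora: 8 + 9 + 6 = 23
Eve-Grace-Alice-Nora: 8 + 8 + 5 = 21
Eve-Carol-Nora: 8 + 6 = 14
Eve-Carol-Alice-Nora: 8 + 1 + 5 = 14
The minimum is 14.

14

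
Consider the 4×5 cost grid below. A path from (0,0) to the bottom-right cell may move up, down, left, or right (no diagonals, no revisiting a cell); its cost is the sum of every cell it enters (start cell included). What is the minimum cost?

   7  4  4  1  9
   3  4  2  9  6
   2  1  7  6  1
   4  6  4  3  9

Take [0,0] -> [1,0] -> [2,0] -> [2,1] -> [3,1] -> [3,2] -> [3,3] -> [3,4] for a total of 7 + 3 + 2 + 1 + 6 + 4 + 3 + 9 = 35.

35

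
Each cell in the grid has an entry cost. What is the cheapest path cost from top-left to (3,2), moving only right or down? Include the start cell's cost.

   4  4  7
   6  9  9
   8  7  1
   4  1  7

One optimal route is (0,0) (1,0) (2,0) (3,0) (3,1) (3,2).
Its cost is 4 + 6 + 8 + 4 + 1 + 7 = 30.
(Top row then right column would cost 32.)

30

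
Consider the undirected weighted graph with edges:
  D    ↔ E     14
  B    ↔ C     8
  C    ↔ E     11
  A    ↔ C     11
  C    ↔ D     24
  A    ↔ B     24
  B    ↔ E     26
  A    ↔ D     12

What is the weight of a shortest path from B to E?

19

Comparing a few candidate routes:
B→C→A→D→E: 8 + 11 + 12 + 14 = 45
B→A→C→E: 24 + 11 + 11 = 46
B→E: 26
B→C→E: 8 + 11 = 19
B→C→D→E: 8 + 24 + 14 = 46
Best route has total 19.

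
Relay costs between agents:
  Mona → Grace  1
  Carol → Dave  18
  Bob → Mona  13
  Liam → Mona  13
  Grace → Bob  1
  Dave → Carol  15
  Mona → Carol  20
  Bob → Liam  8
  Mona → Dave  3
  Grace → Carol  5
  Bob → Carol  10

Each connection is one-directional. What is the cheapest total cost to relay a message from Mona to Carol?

6

A few of the Mona→Carol routes:
Mona -> Grace -> Bob -> Carol: 1 + 1 + 10 = 12
Mona -> Dave -> Carol: 3 + 15 = 18
Mona -> Grace -> Carol: 1 + 5 = 6
The minimum is 6.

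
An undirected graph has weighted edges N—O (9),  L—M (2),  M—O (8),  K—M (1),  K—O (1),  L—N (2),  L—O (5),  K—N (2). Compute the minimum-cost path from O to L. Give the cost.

4

A few of the O→L routes:
O → M → L: 8 + 2 = 10
O → N → L: 9 + 2 = 11
O → K → M → L: 1 + 1 + 2 = 4
O → K → N → L: 1 + 2 + 2 = 5
O → L: 5
O → M → K → N → L: 8 + 1 + 2 + 2 = 13
The minimum is 4.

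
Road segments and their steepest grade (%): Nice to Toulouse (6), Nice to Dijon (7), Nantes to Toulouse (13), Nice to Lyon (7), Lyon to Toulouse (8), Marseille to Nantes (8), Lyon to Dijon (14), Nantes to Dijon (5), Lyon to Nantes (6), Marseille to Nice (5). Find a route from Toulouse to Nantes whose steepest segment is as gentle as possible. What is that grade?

Comparing a few candidate routes:
Toulouse - Nice - Marseille - Nantes: max(6, 5, 8) = 8
Toulouse - Nice - Dijon - Nantes: max(6, 7, 5) = 7
Toulouse - Nice - Lyon - Nantes: max(6, 7, 6) = 7
Toulouse - Lyon - Nantes: max(8, 6) = 8
The minimum achievable maximum is 7%.

7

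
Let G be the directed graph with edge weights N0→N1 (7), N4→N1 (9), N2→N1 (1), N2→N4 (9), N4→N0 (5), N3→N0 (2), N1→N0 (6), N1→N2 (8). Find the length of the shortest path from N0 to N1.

Routes from N0 to N1:
N0→N1: 7
Best route has total 7.

7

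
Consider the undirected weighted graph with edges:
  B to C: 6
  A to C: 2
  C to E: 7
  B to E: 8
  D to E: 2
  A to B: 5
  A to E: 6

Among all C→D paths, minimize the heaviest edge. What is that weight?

6

Some routes from C to D:
C → A → E → D: max(2, 6, 2) = 6
C → B → E → D: max(6, 8, 2) = 8
C → B → A → E → D: max(6, 5, 6, 2) = 6
C → E → D: max(7, 2) = 7
Best route has worst link 6.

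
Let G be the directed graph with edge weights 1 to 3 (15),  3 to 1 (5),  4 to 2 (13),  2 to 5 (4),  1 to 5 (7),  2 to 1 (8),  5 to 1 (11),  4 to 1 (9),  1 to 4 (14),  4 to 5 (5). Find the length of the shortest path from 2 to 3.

Candidate routes:
2 → 5 → 1 → 3: 4 + 11 + 15 = 30
2 → 1 → 3: 8 + 15 = 23
Shortest: 23.

23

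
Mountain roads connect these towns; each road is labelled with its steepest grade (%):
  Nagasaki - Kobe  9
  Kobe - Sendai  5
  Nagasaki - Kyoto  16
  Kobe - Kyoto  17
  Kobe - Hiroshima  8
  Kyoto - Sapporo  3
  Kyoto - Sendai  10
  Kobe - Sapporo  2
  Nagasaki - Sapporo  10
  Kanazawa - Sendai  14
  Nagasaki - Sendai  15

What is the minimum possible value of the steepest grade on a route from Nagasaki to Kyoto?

Checking several routes:
Nagasaki-Sapporo-Kyoto: max(10, 3) = 10
Nagasaki-Kobe-Sapporo-Kyoto: max(9, 2, 3) = 9
Nagasaki-Kobe-Sendai-Kyoto: max(9, 5, 10) = 10
Smallest bottleneck: 9%.

9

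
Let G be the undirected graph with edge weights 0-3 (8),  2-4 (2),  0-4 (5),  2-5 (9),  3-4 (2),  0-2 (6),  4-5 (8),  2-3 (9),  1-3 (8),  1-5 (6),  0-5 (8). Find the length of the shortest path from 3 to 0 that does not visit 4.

Routes from 3 to 0 avoiding 4:
3→1→5→0: 8 + 6 + 8 = 22
3→2→5→0: 9 + 9 + 8 = 26
3→2→0: 9 + 6 = 15
3→0: 8
3→1→5→2→0: 8 + 6 + 9 + 6 = 29
Best route has total 8.

8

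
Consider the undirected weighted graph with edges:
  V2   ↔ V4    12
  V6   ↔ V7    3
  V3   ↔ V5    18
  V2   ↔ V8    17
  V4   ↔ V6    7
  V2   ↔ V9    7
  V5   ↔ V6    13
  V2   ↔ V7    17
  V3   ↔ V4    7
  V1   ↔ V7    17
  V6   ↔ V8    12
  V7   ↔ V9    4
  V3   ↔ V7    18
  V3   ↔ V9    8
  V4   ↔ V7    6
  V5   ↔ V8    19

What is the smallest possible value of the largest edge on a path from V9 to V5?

Checking several routes:
V9→V3→V4→V6→V5: max(8, 7, 7, 13) = 13
V9→V7→V4→V6→V5: max(4, 6, 7, 13) = 13
V9→V7→V6→V5: max(4, 3, 13) = 13
Smallest bottleneck: 13.

13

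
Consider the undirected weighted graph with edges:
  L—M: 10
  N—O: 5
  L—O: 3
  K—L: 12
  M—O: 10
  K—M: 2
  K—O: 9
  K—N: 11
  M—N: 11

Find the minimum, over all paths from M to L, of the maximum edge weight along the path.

9

Checking several routes:
M → K → O → L: max(2, 9, 3) = 9
M → L: max(10) = 10
M → O → L: max(10, 3) = 10
Best route has worst link 9.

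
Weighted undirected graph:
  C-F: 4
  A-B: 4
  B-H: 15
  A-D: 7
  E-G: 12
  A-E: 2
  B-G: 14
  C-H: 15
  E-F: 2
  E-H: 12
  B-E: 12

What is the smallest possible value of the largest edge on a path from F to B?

4

Comparing a few candidate routes:
F - E - B: max(2, 12) = 12
F - E - A - B: max(2, 2, 4) = 4
F - E - G - B: max(2, 12, 14) = 14
F - C - H - B: max(4, 15, 15) = 15
The minimum achievable maximum is 4.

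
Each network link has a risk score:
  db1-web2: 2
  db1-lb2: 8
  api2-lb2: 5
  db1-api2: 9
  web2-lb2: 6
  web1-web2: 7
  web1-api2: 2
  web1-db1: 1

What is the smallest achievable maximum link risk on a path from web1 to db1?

Some routes from web1 to db1:
web1 - api2 - lb2 - web2 - db1: max(2, 5, 6, 2) = 6
web1 - db1: max(1) = 1
web1 - web2 - lb2 - db1: max(7, 6, 8) = 8
web1 - web2 - db1: max(7, 2) = 7
web1 - api2 - lb2 - db1: max(2, 5, 8) = 8
The minimum achievable maximum is 1.

1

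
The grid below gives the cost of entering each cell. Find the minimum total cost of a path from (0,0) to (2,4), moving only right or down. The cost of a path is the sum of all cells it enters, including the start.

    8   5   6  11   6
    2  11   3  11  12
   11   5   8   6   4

40

Path (0,0) (0,1) (0,2) (1,2) (2,2) (2,3) (2,4): 8 + 5 + 6 + 3 + 8 + 6 + 4 = 40.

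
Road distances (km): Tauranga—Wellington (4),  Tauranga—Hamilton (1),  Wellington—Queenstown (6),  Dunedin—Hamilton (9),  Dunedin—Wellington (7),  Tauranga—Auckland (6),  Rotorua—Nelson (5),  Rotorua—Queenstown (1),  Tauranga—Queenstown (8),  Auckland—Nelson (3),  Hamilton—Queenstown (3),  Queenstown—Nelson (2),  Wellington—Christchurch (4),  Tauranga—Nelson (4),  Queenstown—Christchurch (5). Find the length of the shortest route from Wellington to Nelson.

8

A few of the Wellington→Nelson routes:
Wellington → Christchurch → Queenstown → Nelson: 4 + 5 + 2 = 11
Wellington → Queenstown → Rotorua → Nelson: 6 + 1 + 5 = 12
Wellington → Tauranga → Nelson: 4 + 4 = 8
Wellington → Queenstown → Nelson: 6 + 2 = 8
Wellington → Tauranga → Hamilton → Queenstown → Nelson: 4 + 1 + 3 + 2 = 10
Shortest: 8 km.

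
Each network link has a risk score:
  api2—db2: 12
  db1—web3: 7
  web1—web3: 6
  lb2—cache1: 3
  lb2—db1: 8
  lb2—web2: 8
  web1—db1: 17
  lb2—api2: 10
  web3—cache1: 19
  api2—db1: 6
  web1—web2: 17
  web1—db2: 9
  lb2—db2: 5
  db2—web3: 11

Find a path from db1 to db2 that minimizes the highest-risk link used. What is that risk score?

Checking several routes:
db1 -> lb2 -> db2: max(8, 5) = 8
db1 -> web3 -> web1 -> db2: max(7, 6, 9) = 9
db1 -> api2 -> db2: max(6, 12) = 12
db1 -> web3 -> db2: max(7, 11) = 11
db1 -> api2 -> lb2 -> db2: max(6, 10, 5) = 10
db1 -> lb2 -> api2 -> db2: max(8, 10, 12) = 12
Best route has worst link 8.

8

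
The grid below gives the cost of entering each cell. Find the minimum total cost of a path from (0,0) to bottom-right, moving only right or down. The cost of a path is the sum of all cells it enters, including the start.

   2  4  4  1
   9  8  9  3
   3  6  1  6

20

Take [0,0]→[0,1]→[0,2]→[0,3]→[1,3]→[2,3] for a total of 2 + 4 + 4 + 1 + 3 + 6 = 20.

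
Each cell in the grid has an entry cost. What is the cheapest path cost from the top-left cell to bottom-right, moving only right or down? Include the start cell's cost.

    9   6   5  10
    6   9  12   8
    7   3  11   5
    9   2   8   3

Best path: [0,0] -> [1,0] -> [2,0] -> [2,1] -> [3,1] -> [3,2] -> [3,3]
Cost: 9 + 6 + 7 + 3 + 2 + 8 + 3 = 38

38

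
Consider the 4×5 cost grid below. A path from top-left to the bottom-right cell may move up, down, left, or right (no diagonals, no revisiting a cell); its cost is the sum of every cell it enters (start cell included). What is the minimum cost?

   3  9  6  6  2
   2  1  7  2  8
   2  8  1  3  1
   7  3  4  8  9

27

Best path: r0c0 -> r1c0 -> r1c1 -> r1c2 -> r2c2 -> r2c3 -> r2c4 -> r3c4
Cost: 3 + 2 + 1 + 7 + 1 + 3 + 1 + 9 = 27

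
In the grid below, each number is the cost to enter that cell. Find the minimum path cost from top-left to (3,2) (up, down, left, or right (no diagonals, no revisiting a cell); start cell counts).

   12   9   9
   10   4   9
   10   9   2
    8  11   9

45

Cheapest: r0c0 -> r0c1 -> r1c1 -> r1c2 -> r2c2 -> r3c2
  12 + 9 + 4 + 9 + 2 + 9 = 45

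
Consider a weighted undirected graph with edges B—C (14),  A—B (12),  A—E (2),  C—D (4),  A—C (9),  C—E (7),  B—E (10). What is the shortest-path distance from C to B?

14

Candidate routes:
C → B: 14
C → A → B: 9 + 12 = 21
C → E → B: 7 + 10 = 17
C → E → A → B: 7 + 2 + 12 = 21
C → A → E → B: 9 + 2 + 10 = 21
Shortest: 14.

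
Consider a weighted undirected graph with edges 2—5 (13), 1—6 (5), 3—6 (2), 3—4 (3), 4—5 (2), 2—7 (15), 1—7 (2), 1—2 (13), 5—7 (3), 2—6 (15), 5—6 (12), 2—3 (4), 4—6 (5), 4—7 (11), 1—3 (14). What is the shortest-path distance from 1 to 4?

Some routes from 1 to 4:
1→6→4: 5 + 5 = 10
1→6→3→4: 5 + 2 + 3 = 10
1→7→5→4: 2 + 3 + 2 = 7
Best route has total 7.

7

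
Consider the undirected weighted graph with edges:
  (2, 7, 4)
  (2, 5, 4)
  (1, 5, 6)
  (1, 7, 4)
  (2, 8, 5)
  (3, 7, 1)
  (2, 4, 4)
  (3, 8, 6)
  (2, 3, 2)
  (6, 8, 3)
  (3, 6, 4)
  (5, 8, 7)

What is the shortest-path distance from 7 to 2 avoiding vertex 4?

3

Some routes from 7 to 2 avoiding 4:
7 -> 2: 4
7 -> 3 -> 8 -> 2: 1 + 6 + 5 = 12
7 -> 1 -> 5 -> 2: 4 + 6 + 4 = 14
7 -> 3 -> 8 -> 5 -> 2: 1 + 6 + 7 + 4 = 18
7 -> 3 -> 6 -> 8 -> 2: 1 + 4 + 3 + 5 = 13
7 -> 3 -> 2: 1 + 2 = 3
The minimum is 3.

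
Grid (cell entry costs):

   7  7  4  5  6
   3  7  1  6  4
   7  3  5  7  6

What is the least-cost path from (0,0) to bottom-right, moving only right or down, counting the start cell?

34

Cheapest: [0,0] -> [1,0] -> [1,1] -> [1,2] -> [1,3] -> [1,4] -> [2,4]
  7 + 3 + 7 + 1 + 6 + 4 + 6 = 34
For comparison, the top-then-right route costs 39.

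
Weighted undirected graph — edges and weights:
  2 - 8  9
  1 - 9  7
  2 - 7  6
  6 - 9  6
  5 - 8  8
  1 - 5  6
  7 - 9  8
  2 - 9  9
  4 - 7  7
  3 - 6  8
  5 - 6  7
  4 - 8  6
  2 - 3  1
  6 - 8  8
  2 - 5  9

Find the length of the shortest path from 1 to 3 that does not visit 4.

Comparing a few candidate routes:
1 - 5 - 6 - 3: 6 + 7 + 8 = 21
1 - 9 - 7 - 2 - 3: 7 + 8 + 6 + 1 = 22
1 - 9 - 2 - 3: 7 + 9 + 1 = 17
1 - 9 - 6 - 3: 7 + 6 + 8 = 21
1 - 5 - 2 - 3: 6 + 9 + 1 = 16
Best route has total 16.

16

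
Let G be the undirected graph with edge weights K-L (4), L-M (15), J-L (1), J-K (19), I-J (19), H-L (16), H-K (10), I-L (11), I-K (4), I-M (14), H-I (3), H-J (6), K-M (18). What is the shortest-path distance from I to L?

A few of the I→L routes:
I -> H -> J -> L: 3 + 6 + 1 = 10
I -> H -> K -> L: 3 + 10 + 4 = 17
I -> L: 11
I -> J -> L: 19 + 1 = 20
I -> H -> L: 3 + 16 = 19
I -> K -> L: 4 + 4 = 8
Shortest: 8.

8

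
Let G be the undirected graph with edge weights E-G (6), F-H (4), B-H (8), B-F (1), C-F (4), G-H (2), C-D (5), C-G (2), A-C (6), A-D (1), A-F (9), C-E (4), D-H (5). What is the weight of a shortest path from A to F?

9

Some routes from A to F:
A→C→G→H→F: 6 + 2 + 2 + 4 = 14
A→C→F: 6 + 4 = 10
A→D→H→G→C→F: 1 + 5 + 2 + 2 + 4 = 14
A→F: 9
A→D→C→F: 1 + 5 + 4 = 10
A→D→H→F: 1 + 5 + 4 = 10
Shortest: 9.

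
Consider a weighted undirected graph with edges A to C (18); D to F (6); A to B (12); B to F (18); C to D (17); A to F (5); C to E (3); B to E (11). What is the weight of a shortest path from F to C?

23

Comparing a few candidate routes:
F-B-E-C: 18 + 11 + 3 = 32
F-A-C: 5 + 18 = 23
F-D-C: 6 + 17 = 23
F-A-B-E-C: 5 + 12 + 11 + 3 = 31
Best route has total 23.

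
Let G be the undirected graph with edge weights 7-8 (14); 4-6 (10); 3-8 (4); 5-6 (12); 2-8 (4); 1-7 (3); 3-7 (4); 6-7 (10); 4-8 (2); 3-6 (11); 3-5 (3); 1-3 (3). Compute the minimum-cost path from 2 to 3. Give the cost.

8

Comparing a few candidate routes:
2→8→7→3: 4 + 14 + 4 = 22
2→8→7→1→3: 4 + 14 + 3 + 3 = 24
2→8→3: 4 + 4 = 8
Best route has total 8.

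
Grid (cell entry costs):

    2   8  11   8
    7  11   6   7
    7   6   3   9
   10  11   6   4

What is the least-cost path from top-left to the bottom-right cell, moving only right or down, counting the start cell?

Path [0,0] -> [1,0] -> [2,0] -> [2,1] -> [2,2] -> [3,2] -> [3,3]: 2 + 7 + 7 + 6 + 3 + 6 + 4 = 35.
(Top row then right column would cost 49.)

35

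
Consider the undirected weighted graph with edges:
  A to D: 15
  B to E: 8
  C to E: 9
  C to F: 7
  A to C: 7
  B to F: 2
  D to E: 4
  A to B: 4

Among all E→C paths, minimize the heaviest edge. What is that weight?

8

Candidate routes:
E→D→A→C: max(4, 15, 7) = 15
E→B→F→C: max(8, 2, 7) = 8
E→B→A→C: max(8, 4, 7) = 8
E→C: max(9) = 9
E→D→A→B→F→C: max(4, 15, 4, 2, 7) = 15
The minimum achievable maximum is 8.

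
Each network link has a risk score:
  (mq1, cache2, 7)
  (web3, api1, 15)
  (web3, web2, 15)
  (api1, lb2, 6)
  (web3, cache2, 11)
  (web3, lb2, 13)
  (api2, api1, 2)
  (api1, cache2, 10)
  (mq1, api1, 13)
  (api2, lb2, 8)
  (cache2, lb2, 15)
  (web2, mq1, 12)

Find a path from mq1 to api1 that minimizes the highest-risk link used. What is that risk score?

10

Comparing a few candidate routes:
mq1 -> api1: max(13) = 13
mq1 -> cache2 -> api1: max(7, 10) = 10
mq1 -> cache2 -> web3 -> lb2 -> api1: max(7, 11, 13, 6) = 13
mq1 -> cache2 -> web3 -> lb2 -> api2 -> api1: max(7, 11, 13, 8, 2) = 13
mq1 -> web2 -> web3 -> lb2 -> api2 -> api1: max(12, 15, 13, 8, 2) = 15
Smallest bottleneck: 10.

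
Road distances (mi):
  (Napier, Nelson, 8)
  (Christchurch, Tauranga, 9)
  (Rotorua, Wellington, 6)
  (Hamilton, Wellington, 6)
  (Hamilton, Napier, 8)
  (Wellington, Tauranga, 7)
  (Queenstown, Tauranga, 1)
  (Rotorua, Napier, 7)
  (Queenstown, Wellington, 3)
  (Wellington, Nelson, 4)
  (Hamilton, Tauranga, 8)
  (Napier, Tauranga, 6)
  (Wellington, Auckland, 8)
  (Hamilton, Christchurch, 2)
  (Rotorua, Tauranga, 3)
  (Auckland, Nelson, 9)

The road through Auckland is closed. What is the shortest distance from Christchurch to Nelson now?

12

Some routes from Christchurch to Nelson avoiding Auckland:
Christchurch → Hamilton → Napier → Nelson: 2 + 8 + 8 = 18
Christchurch → Hamilton → Wellington → Nelson: 2 + 6 + 4 = 12
Christchurch → Tauranga → Queenstown → Wellington → Nelson: 9 + 1 + 3 + 4 = 17
Shortest: 12 mi.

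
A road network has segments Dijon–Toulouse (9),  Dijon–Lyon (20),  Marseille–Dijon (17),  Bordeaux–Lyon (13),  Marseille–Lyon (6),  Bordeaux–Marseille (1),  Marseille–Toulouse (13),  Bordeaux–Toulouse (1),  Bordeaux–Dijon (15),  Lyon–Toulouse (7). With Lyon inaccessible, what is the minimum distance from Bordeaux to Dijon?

Candidate routes:
Bordeaux -> Marseille -> Dijon: 1 + 17 = 18
Bordeaux -> Toulouse -> Marseille -> Dijon: 1 + 13 + 17 = 31
Bordeaux -> Toulouse -> Dijon: 1 + 9 = 10
Bordeaux -> Dijon: 15
Bordeaux -> Marseille -> Toulouse -> Dijon: 1 + 13 + 9 = 23
Best route has total 10 km.

10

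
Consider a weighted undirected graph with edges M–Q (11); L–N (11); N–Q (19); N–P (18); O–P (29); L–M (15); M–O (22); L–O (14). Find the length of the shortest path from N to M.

Some routes from N to M:
N-L-O-M: 11 + 14 + 22 = 47
N-L-M: 11 + 15 = 26
N-P-O-M: 18 + 29 + 22 = 69
N-Q-M: 19 + 11 = 30
Shortest: 26.

26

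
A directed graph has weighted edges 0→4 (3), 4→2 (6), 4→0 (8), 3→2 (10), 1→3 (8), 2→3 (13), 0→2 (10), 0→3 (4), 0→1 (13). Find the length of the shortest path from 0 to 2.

9

Candidate routes:
0 -> 4 -> 2: 3 + 6 = 9
0 -> 3 -> 2: 4 + 10 = 14
0 -> 2: 10
0 -> 1 -> 3 -> 2: 13 + 8 + 10 = 31
Best route has total 9.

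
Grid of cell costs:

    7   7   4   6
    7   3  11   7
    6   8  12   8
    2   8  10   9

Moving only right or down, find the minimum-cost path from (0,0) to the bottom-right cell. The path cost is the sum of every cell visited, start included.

48

Path (0,0)→(0,1)→(0,2)→(0,3)→(1,3)→(2,3)→(3,3): 7 + 7 + 4 + 6 + 7 + 8 + 9 = 48.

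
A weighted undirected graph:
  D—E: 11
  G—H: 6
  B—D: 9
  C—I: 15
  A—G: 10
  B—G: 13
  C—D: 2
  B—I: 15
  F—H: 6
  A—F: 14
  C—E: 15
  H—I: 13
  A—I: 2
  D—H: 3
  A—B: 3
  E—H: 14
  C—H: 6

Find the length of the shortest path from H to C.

Checking several routes:
H→E→D→C: 14 + 11 + 2 = 27
H→I→C: 13 + 15 = 28
H→D→C: 3 + 2 = 5
H→C: 6
The minimum is 5.

5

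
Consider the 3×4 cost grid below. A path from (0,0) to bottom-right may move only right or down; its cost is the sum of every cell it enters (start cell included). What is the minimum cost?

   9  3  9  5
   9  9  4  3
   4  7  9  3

Path (0,0) (0,1) (0,2) (1,2) (1,3) (2,3): 9 + 3 + 9 + 4 + 3 + 3 = 31.

31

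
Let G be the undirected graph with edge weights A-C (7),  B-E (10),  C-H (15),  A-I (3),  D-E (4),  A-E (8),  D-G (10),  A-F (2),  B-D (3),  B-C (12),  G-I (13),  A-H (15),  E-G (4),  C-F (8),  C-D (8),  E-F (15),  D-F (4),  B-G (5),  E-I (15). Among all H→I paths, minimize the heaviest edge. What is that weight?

15

Checking several routes:
H → C → F → D → E → I: max(15, 8, 4, 4, 15) = 15
H → C → F → D → E → G → I: max(15, 8, 4, 4, 4, 13) = 15
H → C → F → D → G → B → E → A → I: max(15, 8, 4, 10, 5, 10, 8, 3) = 15
H → C → F → D → E → B → G → I: max(15, 8, 4, 4, 10, 5, 13) = 15
H → C → F → D → E → A → I: max(15, 8, 4, 4, 8, 3) = 15
H → C → F → D → G → B → E → I: max(15, 8, 4, 10, 5, 10, 15) = 15
The minimum achievable maximum is 15.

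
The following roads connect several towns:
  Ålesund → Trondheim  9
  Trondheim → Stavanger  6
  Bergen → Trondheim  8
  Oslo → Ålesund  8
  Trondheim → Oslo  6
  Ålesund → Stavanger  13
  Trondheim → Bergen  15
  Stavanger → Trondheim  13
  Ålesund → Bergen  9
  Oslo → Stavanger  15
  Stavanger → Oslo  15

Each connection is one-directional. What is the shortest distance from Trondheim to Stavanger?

Candidate routes:
Trondheim→Stavanger: 6
Trondheim→Oslo→Stavanger: 6 + 15 = 21
Trondheim→Oslo→Ålesund→Stavanger: 6 + 8 + 13 = 27
Best route has total 6.

6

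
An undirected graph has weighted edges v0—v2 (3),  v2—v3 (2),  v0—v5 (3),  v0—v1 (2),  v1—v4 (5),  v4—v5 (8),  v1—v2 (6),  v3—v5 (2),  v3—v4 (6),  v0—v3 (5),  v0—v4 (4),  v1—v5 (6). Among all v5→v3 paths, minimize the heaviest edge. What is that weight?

Checking several routes:
v5→v0→v3: max(3, 5) = 5
v5→v0→v4→v1→v2→v3: max(3, 4, 5, 6, 2) = 6
v5→v0→v2→v3: max(3, 3, 2) = 3
v5→v0→v4→v3: max(3, 4, 6) = 6
v5→v3: max(2) = 2
The minimum achievable maximum is 2.

2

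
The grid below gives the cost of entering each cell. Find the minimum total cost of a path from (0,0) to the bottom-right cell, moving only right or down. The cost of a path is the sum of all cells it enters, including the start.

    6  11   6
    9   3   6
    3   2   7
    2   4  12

36

Take (0,0)→(1,0)→(1,1)→(2,1)→(3,1)→(3,2) for a total of 6 + 9 + 3 + 2 + 4 + 12 = 36.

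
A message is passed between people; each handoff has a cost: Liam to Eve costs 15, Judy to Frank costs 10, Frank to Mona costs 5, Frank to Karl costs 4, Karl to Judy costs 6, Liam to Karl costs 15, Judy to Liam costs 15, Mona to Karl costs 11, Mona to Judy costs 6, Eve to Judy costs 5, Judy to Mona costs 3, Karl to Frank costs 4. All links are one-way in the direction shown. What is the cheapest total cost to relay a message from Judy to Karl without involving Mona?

14

Candidate routes:
Judy → Frank → Karl: 10 + 4 = 14
Judy → Liam → Karl: 15 + 15 = 30
Best route has total 14.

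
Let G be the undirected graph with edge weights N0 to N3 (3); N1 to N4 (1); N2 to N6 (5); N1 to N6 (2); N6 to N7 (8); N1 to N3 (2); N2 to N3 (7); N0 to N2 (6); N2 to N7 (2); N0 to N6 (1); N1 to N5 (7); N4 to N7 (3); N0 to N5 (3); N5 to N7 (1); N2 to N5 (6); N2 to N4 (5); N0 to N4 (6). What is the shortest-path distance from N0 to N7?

4

A few of the N0→N7 routes:
N0 -> N6 -> N7: 1 + 8 = 9
N0 -> N6 -> N2 -> N7: 1 + 5 + 2 = 8
N0 -> N6 -> N1 -> N4 -> N7: 1 + 2 + 1 + 3 = 7
N0 -> N5 -> N7: 3 + 1 = 4
N0 -> N2 -> N7: 6 + 2 = 8
The minimum is 4.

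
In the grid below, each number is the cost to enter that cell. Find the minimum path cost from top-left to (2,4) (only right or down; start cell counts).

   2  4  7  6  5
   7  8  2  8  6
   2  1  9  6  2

29

Take [0,0] -> [1,0] -> [2,0] -> [2,1] -> [2,2] -> [2,3] -> [2,4] for a total of 2 + 7 + 2 + 1 + 9 + 6 + 2 = 29.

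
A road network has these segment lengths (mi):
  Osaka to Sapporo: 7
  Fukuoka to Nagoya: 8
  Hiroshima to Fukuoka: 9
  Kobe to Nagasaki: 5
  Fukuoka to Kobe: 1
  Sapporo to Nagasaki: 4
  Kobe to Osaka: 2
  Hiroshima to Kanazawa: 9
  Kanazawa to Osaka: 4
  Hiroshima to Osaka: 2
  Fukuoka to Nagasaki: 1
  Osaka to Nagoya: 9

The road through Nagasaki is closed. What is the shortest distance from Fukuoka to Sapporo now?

10

Checking several routes:
Fukuoka→Kobe→Osaka→Sapporo: 1 + 2 + 7 = 10
Fukuoka→Nagoya→Osaka→Sapporo: 8 + 9 + 7 = 24
Fukuoka→Hiroshima→Osaka→Sapporo: 9 + 2 + 7 = 18
Shortest: 10 mi.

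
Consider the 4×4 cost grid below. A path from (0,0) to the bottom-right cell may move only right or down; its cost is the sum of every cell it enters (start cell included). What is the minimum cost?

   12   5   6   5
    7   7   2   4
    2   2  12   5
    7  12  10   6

40

Take (0,0) -> (0,1) -> (0,2) -> (1,2) -> (1,3) -> (2,3) -> (3,3) for a total of 12 + 5 + 6 + 2 + 4 + 5 + 6 = 40.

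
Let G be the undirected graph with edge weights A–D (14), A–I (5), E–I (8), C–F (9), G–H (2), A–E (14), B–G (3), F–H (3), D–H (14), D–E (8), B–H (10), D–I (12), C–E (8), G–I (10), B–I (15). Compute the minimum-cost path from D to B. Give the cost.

Some routes from D to B:
D → I → G → B: 12 + 10 + 3 = 25
D → H → B: 14 + 10 = 24
D → H → G → B: 14 + 2 + 3 = 19
The minimum is 19.

19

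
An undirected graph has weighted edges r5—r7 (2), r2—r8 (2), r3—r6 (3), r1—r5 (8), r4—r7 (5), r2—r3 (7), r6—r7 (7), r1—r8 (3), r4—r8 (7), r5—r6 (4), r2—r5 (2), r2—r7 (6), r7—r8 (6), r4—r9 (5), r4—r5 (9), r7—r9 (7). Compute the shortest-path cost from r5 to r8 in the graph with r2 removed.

8

A few of the r5→r8 routes:
r5 → r7 → r8: 2 + 6 = 8
r5 → r1 → r8: 8 + 3 = 11
r5 → r7 → r4 → r8: 2 + 5 + 7 = 14
The minimum is 8.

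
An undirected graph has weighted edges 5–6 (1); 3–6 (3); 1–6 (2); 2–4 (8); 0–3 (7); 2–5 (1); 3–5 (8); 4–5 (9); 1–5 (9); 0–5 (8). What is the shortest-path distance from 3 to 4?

13

Comparing a few candidate routes:
3→6→5→4: 3 + 1 + 9 = 13
3→6→5→2→4: 3 + 1 + 1 + 8 = 13
3→5→4: 8 + 9 = 17
3→5→2→4: 8 + 1 + 8 = 17
3→6→1→5→2→4: 3 + 2 + 9 + 1 + 8 = 23
Shortest: 13.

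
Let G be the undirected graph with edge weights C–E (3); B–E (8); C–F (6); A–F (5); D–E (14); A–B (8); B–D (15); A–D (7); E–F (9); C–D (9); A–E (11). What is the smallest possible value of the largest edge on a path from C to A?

6

Checking several routes:
C-E-B-A: max(3, 8, 8) = 8
C-D-A: max(9, 7) = 9
C-F-A: max(6, 5) = 6
C-F-E-A: max(6, 9, 11) = 11
C-F-E-B-A: max(6, 9, 8, 8) = 9
C-E-F-A: max(3, 9, 5) = 9
The minimum achievable maximum is 6.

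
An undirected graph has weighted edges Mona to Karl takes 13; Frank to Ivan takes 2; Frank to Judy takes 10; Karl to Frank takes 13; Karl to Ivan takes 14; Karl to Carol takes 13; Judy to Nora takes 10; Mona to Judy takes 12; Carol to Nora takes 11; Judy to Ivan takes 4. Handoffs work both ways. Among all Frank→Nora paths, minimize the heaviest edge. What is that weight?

10

Checking several routes:
Frank - Ivan - Judy - Nora: max(2, 4, 10) = 10
Frank - Ivan - Judy - Mona - Karl - Carol - Nora: max(2, 4, 12, 13, 13, 11) = 13
Frank - Judy - Nora: max(10, 10) = 10
Frank - Judy - Mona - Karl - Carol - Nora: max(10, 12, 13, 13, 11) = 13
Best route has worst link 10.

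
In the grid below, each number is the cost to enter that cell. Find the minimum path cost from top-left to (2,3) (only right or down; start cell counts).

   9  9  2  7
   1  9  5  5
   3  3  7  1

One optimal route is (0,0)→(1,0)→(2,0)→(2,1)→(2,2)→(2,3).
Its cost is 9 + 1 + 3 + 3 + 7 + 1 = 24.

24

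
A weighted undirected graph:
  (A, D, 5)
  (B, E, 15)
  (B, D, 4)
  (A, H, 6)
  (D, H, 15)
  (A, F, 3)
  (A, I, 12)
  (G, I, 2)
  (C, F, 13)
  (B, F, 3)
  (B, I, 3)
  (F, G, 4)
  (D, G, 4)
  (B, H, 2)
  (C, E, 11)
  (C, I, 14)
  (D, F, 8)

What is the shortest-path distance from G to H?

7

Some routes from G to H:
G - I - B - F - A - H: 2 + 3 + 3 + 3 + 6 = 17
G - D - A - H: 4 + 5 + 6 = 15
G - F - A - H: 4 + 3 + 6 = 13
G - D - B - H: 4 + 4 + 2 = 10
G - F - B - H: 4 + 3 + 2 = 9
G - I - B - H: 2 + 3 + 2 = 7
Shortest: 7.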